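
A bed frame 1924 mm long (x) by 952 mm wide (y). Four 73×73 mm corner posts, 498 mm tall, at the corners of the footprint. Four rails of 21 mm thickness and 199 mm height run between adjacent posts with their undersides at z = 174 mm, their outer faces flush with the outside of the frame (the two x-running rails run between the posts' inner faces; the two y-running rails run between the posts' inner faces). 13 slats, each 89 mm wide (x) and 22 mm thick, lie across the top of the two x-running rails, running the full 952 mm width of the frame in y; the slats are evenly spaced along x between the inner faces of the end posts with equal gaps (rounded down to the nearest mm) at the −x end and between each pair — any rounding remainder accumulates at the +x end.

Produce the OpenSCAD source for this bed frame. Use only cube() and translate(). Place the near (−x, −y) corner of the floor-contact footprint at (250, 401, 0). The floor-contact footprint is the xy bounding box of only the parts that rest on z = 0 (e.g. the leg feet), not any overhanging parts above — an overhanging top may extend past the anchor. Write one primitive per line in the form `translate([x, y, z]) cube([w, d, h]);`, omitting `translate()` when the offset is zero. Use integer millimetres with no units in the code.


// slat z = rail_z + rail_h = 174 + 199 = 373
// slat gap = ⌊(1778 − 13·89) / 14⌋ = 44
translate([250, 401, 0]) cube([73, 73, 498]);
translate([250, 1280, 0]) cube([73, 73, 498]);
translate([2101, 401, 0]) cube([73, 73, 498]);
translate([2101, 1280, 0]) cube([73, 73, 498]);
translate([323, 401, 174]) cube([1778, 21, 199]);
translate([323, 1332, 174]) cube([1778, 21, 199]);
translate([250, 474, 174]) cube([21, 806, 199]);
translate([2153, 474, 174]) cube([21, 806, 199]);
translate([367, 401, 373]) cube([89, 952, 22]);
translate([500, 401, 373]) cube([89, 952, 22]);
translate([633, 401, 373]) cube([89, 952, 22]);
translate([766, 401, 373]) cube([89, 952, 22]);
translate([899, 401, 373]) cube([89, 952, 22]);
translate([1032, 401, 373]) cube([89, 952, 22]);
translate([1165, 401, 373]) cube([89, 952, 22]);
translate([1298, 401, 373]) cube([89, 952, 22]);
translate([1431, 401, 373]) cube([89, 952, 22]);
translate([1564, 401, 373]) cube([89, 952, 22]);
translate([1697, 401, 373]) cube([89, 952, 22]);
translate([1830, 401, 373]) cube([89, 952, 22]);
translate([1963, 401, 373]) cube([89, 952, 22]);


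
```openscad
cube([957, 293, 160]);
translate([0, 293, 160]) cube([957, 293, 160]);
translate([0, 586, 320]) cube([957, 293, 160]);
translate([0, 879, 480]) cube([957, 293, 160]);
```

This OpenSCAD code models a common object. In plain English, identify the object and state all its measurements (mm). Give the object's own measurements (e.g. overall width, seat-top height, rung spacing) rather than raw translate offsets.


A straight staircase of 4 solid steps. Each step is 957 mm wide (x), 293 mm deep (y, the going) and 160 mm tall (the rise). The first step rests on the floor; each subsequent step sits one going further in +y and one rise higher in +z, directly behind and above the previous step with no overlap.


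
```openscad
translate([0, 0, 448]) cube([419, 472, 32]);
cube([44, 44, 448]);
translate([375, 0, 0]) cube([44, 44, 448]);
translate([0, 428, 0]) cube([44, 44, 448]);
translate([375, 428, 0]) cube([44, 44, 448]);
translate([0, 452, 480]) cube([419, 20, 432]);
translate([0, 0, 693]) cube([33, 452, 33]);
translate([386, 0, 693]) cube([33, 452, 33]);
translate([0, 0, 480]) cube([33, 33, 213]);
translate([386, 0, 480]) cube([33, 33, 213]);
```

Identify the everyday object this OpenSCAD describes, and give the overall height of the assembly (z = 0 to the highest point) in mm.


A chair. The overall height is 912 mm.

A slab on four corner posts with a tall panel at the back — a chair. The seat slab sits at z = 448 with thickness 32, and the 432 mm backrest starts at the seat top, so the overall height is 448 + 32 + 432 = 912 mm.


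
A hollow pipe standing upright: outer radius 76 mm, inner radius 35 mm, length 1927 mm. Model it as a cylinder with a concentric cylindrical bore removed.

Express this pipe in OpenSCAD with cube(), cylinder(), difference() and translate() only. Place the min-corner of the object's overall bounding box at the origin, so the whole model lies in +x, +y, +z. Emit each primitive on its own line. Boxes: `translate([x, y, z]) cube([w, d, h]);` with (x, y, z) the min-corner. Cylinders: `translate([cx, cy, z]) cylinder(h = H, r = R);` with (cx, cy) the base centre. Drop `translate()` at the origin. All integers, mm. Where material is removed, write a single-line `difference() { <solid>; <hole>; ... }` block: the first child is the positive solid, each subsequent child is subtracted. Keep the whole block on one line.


difference() { translate([76, 76, 0]) cylinder(h = 1927, r = 76); translate([76, 76, 0]) cylinder(h = 1927, r = 35); }


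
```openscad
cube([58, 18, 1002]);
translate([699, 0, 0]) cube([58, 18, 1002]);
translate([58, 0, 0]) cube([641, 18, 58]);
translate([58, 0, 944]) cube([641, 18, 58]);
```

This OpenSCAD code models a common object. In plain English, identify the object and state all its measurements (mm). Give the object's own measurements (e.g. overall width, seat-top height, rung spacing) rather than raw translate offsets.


A rectangular picture frame lying in the x–z plane (depth along y). The opening is 641 mm wide (x) by 886 mm tall (z), surrounded by a border 58 mm wide on all four sides. The frame is 18 mm deep and is made of two full-height vertical stiles with two horizontal rails fitted between them.


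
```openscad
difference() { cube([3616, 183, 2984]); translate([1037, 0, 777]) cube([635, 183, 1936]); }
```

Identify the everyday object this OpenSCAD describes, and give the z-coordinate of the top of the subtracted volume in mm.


A wall with a window opening. The window head height is 2713 mm.

A wall with a rectangular opening subtracted — a window. Sill at z = 777, opening 1936 mm tall, so the head is at 777 + 1936 = 2713 mm.


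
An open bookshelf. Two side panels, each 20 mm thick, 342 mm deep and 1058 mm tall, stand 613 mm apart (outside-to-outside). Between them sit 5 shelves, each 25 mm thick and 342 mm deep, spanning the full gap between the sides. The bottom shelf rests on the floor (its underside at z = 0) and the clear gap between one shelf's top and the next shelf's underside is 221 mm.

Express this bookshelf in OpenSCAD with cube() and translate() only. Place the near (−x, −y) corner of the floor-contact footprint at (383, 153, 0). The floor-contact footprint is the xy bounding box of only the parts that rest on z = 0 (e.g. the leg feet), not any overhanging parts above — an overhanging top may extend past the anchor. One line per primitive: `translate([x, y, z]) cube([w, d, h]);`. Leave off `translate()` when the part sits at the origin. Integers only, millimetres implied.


translate([383, 153, 0]) cube([20, 342, 1058]);
translate([976, 153, 0]) cube([20, 342, 1058]);
translate([403, 153, 0]) cube([573, 342, 25]);
translate([403, 153, 246]) cube([573, 342, 25]);
translate([403, 153, 492]) cube([573, 342, 25]);
translate([403, 153, 738]) cube([573, 342, 25]);
translate([403, 153, 984]) cube([573, 342, 25]);


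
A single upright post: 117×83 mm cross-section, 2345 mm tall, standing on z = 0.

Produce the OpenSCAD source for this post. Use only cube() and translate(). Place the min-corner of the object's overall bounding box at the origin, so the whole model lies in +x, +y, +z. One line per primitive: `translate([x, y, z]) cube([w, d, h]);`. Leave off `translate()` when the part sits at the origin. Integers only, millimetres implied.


cube([117, 83, 2345]);


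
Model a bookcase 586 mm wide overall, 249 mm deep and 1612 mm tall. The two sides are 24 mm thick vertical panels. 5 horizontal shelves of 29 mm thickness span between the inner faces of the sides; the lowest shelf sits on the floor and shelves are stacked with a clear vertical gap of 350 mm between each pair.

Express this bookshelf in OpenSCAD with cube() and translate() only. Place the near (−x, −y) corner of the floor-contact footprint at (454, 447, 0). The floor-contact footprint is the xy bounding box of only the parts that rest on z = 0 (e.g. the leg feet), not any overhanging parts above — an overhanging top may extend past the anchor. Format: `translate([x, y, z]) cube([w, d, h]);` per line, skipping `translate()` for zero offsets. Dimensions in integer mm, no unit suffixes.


translate([454, 447, 0]) cube([24, 249, 1612]);
translate([1016, 447, 0]) cube([24, 249, 1612]);
translate([478, 447, 0]) cube([538, 249, 29]);
translate([478, 447, 379]) cube([538, 249, 29]);
translate([478, 447, 758]) cube([538, 249, 29]);
translate([478, 447, 1137]) cube([538, 249, 29]);
translate([478, 447, 1516]) cube([538, 249, 29]);


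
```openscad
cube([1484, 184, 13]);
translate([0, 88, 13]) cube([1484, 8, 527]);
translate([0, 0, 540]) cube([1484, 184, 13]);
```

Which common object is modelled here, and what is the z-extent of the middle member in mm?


An I-beam. The web height is 527 mm.

Two wide flanges with a thin centred web — an I-beam. Overall 553 mm minus two 13 mm flanges gives a web of 553 − 2·13 = 527 mm.


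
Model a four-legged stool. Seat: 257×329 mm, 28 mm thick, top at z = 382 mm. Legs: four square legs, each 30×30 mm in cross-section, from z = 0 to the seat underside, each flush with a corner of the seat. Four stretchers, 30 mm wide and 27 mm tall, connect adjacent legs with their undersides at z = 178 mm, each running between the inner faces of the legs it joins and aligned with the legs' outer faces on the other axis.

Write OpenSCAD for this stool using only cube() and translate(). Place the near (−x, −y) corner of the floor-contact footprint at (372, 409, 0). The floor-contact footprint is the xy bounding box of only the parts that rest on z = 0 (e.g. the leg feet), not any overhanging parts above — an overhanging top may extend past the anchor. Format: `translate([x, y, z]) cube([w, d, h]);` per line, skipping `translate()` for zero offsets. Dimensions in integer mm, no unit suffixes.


translate([372, 409, 354]) cube([257, 329, 28]);
translate([372, 409, 0]) cube([30, 30, 354]);
translate([599, 409, 0]) cube([30, 30, 354]);
translate([372, 708, 0]) cube([30, 30, 354]);
translate([599, 708, 0]) cube([30, 30, 354]);
translate([402, 409, 178]) cube([197, 30, 27]);
translate([402, 708, 178]) cube([197, 30, 27]);
translate([372, 439, 178]) cube([30, 269, 27]);
translate([599, 439, 178]) cube([30, 269, 27]);


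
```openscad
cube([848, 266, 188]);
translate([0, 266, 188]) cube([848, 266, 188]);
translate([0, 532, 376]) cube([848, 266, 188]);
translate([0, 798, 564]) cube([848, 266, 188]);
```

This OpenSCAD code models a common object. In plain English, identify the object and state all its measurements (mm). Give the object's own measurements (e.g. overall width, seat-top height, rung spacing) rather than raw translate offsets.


A straight staircase of 4 solid steps. Each step is 848 mm wide (x), 266 mm deep (y, the going) and 188 mm tall (the rise). The first step rests on the floor; each subsequent step sits one going further in +y and one rise higher in +z, directly behind and above the previous step with no overlap.


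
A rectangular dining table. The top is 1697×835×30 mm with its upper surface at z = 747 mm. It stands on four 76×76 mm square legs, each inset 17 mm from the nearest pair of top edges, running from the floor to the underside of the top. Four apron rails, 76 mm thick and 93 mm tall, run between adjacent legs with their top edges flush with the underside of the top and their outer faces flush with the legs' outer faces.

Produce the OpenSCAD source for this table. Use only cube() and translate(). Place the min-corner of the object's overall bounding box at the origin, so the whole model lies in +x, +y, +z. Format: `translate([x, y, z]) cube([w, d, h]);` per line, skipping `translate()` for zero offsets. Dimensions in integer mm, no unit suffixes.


translate([0, 0, 717]) cube([1697, 835, 30]);
translate([17, 17, 0]) cube([76, 76, 717]);
translate([1604, 17, 0]) cube([76, 76, 717]);
translate([17, 742, 0]) cube([76, 76, 717]);
translate([1604, 742, 0]) cube([76, 76, 717]);
translate([93, 17, 624]) cube([1511, 76, 93]);
translate([93, 742, 624]) cube([1511, 76, 93]);
translate([17, 93, 624]) cube([76, 649, 93]);
translate([1604, 93, 624]) cube([76, 649, 93]);


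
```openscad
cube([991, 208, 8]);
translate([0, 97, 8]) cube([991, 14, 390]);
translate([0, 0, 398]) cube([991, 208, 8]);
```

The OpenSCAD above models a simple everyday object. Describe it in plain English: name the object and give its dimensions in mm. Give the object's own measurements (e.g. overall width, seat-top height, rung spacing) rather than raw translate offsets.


An I-beam lying along x, 991 mm long. Overall section height 406 mm. Two flanges 208 mm wide (y) and 8 mm thick, one on the floor and one at the top; a web 14 mm thick runs between them, centred on the flange width.


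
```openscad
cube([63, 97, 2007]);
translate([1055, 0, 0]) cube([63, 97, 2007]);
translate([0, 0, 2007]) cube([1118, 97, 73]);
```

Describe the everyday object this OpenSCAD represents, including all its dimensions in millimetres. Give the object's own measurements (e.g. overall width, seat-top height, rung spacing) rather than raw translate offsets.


A door frame. The clear opening is 992 mm wide and 2007 mm high. Two 63 mm wide jambs, 97 mm deep, stand either side of the opening from the floor to the top of the opening. A 73 mm thick head sits across the top of both jambs, spanning the full outside width of the frame.


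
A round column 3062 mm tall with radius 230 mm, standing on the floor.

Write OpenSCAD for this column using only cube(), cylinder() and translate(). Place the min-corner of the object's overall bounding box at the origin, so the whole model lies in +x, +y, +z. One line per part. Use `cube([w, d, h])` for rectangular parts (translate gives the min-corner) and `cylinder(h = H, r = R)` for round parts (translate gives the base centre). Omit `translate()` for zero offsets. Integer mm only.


translate([230, 230, 0]) cylinder(h = 3062, r = 230);


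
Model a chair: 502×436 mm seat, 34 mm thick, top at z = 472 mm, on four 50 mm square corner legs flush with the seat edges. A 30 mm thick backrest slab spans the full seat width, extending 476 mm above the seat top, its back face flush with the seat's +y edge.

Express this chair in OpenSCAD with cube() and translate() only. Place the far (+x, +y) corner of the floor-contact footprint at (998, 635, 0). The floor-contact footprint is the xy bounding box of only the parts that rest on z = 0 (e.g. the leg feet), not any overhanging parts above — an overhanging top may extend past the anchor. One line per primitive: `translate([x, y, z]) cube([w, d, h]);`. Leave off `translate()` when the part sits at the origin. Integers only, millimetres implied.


translate([496, 199, 438]) cube([502, 436, 34]);
translate([496, 199, 0]) cube([50, 50, 438]);
translate([948, 199, 0]) cube([50, 50, 438]);
translate([496, 585, 0]) cube([50, 50, 438]);
translate([948, 585, 0]) cube([50, 50, 438]);
translate([496, 605, 472]) cube([502, 30, 476]);


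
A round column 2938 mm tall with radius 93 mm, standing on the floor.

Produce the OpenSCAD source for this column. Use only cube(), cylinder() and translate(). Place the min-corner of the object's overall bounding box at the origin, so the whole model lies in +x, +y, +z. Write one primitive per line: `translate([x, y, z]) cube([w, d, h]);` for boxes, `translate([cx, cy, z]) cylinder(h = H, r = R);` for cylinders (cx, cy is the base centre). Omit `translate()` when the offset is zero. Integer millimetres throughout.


translate([93, 93, 0]) cylinder(h = 2938, r = 93);


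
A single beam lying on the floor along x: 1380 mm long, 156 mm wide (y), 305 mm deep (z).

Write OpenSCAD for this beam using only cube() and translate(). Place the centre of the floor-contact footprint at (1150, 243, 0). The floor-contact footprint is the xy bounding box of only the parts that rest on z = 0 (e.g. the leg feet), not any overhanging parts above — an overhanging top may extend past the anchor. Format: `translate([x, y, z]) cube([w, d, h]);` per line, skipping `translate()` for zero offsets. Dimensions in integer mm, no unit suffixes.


translate([460, 165, 0]) cube([1380, 156, 305]);


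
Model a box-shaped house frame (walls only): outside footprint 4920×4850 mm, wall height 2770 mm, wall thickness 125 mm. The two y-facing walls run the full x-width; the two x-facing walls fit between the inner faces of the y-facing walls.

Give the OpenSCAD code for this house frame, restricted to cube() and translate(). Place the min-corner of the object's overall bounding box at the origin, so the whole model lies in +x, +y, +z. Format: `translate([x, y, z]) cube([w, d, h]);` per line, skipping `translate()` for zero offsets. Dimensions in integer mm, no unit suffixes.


cube([4920, 125, 2770]);
translate([0, 4725, 0]) cube([4920, 125, 2770]);
translate([0, 125, 0]) cube([125, 4600, 2770]);
translate([4795, 125, 0]) cube([125, 4600, 2770]);


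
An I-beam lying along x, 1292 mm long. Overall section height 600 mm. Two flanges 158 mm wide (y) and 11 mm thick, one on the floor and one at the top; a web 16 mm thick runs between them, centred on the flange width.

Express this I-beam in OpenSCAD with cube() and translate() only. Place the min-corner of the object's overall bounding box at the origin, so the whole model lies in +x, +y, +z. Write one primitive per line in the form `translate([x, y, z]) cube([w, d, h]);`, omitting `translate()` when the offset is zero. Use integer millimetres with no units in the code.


cube([1292, 158, 11]);
translate([0, 71, 11]) cube([1292, 16, 578]);
translate([0, 0, 589]) cube([1292, 158, 11]);


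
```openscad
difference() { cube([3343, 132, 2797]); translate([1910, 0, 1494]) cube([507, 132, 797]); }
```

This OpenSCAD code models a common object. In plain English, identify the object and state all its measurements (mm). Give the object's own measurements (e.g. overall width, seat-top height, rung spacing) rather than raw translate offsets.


A wall 3343 mm long (x), 132 mm thick (y), 2797 mm tall, with a rectangular window opening cut through it. The opening is 507 mm wide and 797 mm tall; its sill is at z = 1494 mm and its near (−x) edge is 1910 mm from the wall's −x end. The opening passes through the full wall thickness.


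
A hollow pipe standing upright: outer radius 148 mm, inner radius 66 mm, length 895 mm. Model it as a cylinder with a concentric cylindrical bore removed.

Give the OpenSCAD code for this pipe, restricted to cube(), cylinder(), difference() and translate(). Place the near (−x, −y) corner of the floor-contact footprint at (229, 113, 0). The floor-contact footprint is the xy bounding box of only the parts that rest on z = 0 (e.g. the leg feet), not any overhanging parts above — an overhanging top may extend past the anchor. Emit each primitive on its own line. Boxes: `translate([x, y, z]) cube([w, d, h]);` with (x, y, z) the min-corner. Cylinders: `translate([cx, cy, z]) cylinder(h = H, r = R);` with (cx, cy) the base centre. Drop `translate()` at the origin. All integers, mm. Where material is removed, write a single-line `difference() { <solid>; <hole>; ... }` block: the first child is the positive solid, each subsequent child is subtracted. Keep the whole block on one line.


difference() { translate([377, 261, 0]) cylinder(h = 895, r = 148); translate([377, 261, 0]) cylinder(h = 895, r = 66); }


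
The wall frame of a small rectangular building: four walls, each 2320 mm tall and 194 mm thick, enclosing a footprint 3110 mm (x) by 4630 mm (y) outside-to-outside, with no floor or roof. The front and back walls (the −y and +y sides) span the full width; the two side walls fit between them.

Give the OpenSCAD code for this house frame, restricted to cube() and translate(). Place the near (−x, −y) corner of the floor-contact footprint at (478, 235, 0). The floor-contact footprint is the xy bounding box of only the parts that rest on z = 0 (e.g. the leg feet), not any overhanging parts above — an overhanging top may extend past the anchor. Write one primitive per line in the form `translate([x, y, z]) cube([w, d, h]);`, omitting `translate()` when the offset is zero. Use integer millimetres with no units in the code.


translate([478, 235, 0]) cube([3110, 194, 2320]);
translate([478, 4671, 0]) cube([3110, 194, 2320]);
translate([478, 429, 0]) cube([194, 4242, 2320]);
translate([3394, 429, 0]) cube([194, 4242, 2320]);


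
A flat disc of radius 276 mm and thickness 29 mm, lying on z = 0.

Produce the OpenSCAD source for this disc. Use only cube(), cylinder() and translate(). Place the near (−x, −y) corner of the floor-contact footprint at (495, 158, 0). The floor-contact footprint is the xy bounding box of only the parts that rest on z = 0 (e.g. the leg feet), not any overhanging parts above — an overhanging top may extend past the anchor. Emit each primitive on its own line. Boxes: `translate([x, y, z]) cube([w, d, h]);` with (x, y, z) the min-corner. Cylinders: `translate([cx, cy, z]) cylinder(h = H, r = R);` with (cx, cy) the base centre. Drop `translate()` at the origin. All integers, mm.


translate([771, 434, 0]) cylinder(h = 29, r = 276);


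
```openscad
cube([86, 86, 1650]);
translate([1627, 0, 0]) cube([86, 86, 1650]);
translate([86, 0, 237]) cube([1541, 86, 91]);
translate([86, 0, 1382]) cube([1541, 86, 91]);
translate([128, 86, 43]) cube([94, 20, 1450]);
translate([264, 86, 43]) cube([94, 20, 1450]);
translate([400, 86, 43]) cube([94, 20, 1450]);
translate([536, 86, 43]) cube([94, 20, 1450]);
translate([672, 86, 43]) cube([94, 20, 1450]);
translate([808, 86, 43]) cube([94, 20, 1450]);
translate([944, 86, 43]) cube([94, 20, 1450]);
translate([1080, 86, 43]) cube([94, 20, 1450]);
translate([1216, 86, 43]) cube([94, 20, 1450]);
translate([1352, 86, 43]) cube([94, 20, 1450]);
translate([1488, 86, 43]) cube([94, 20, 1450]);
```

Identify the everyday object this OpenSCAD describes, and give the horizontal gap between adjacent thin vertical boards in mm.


A fence section. The picket gap is 42 mm.

Two posts, two rails, 11 pickets — a fence section. Span 1541 mm holds 11 pickets of 94 mm with 12 equal gaps: ⌊(1541 − 11·94) / 12⌋ = 42 mm.


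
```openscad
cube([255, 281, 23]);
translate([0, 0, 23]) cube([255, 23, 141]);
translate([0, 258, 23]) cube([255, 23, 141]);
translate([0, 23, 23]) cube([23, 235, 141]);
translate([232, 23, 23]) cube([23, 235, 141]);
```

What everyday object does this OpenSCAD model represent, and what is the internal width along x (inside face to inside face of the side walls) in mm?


An open box. The internal width is 209 mm.

A 255×281 base slab with four walls standing on it — an open box. The base is 255 mm wide and the walls are 23 mm thick, so the internal width is 255 − 2 × 23 = 209 mm.


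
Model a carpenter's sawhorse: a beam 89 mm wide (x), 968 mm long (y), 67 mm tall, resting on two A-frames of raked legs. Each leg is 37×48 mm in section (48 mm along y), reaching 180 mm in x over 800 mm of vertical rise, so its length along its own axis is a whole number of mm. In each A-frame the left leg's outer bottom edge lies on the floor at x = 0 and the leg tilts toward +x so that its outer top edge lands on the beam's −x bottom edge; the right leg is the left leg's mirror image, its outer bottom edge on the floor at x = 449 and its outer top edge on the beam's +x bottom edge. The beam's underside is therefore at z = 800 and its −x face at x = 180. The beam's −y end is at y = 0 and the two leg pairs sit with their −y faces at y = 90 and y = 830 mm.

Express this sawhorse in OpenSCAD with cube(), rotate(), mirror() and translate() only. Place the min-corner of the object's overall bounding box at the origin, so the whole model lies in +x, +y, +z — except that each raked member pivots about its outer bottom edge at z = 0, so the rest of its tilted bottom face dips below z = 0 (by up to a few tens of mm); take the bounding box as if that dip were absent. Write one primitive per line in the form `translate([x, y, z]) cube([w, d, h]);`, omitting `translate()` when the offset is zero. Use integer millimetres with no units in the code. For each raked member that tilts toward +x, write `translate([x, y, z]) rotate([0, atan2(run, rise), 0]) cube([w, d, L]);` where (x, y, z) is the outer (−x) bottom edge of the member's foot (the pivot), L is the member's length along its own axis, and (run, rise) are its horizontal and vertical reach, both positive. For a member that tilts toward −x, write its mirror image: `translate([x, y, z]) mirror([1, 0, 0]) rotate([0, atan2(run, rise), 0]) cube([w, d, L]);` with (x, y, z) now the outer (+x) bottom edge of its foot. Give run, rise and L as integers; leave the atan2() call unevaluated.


translate([180, 0, 800]) cube([89, 968, 67]);
translate([0, 90, 0]) rotate([0, atan2(180, 800), 0]) cube([37, 48, 820]);
translate([449, 90, 0]) mirror([1, 0, 0]) rotate([0, atan2(180, 800), 0]) cube([37, 48, 820]);
translate([0, 830, 0]) rotate([0, atan2(180, 800), 0]) cube([37, 48, 820]);
translate([449, 830, 0]) mirror([1, 0, 0]) rotate([0, atan2(180, 800), 0]) cube([37, 48, 820]);


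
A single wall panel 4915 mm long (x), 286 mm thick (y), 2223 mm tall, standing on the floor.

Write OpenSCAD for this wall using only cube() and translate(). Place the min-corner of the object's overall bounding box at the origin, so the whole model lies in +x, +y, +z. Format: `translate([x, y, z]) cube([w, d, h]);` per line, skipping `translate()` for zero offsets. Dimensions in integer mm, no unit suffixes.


cube([4915, 286, 2223]);


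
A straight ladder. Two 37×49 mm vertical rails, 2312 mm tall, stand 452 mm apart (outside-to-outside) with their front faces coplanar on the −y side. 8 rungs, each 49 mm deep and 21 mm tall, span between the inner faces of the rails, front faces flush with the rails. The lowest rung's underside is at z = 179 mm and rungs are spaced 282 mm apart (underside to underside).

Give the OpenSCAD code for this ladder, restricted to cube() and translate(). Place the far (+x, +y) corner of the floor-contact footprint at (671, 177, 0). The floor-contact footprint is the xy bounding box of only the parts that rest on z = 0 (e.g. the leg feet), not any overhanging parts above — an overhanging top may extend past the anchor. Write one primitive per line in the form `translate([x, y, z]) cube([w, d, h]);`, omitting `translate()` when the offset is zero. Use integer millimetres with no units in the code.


translate([219, 128, 0]) cube([37, 49, 2312]);
translate([634, 128, 0]) cube([37, 49, 2312]);
translate([256, 128, 179]) cube([378, 49, 21]);
translate([256, 128, 461]) cube([378, 49, 21]);
translate([256, 128, 743]) cube([378, 49, 21]);
translate([256, 128, 1025]) cube([378, 49, 21]);
translate([256, 128, 1307]) cube([378, 49, 21]);
translate([256, 128, 1589]) cube([378, 49, 21]);
translate([256, 128, 1871]) cube([378, 49, 21]);
translate([256, 128, 2153]) cube([378, 49, 21]);


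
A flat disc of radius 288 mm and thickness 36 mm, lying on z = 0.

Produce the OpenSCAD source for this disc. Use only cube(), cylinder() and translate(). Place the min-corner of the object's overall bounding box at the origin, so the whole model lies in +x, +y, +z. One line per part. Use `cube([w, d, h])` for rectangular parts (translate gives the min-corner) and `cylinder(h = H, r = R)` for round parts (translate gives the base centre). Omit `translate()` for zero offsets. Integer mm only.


translate([288, 288, 0]) cylinder(h = 36, r = 288);


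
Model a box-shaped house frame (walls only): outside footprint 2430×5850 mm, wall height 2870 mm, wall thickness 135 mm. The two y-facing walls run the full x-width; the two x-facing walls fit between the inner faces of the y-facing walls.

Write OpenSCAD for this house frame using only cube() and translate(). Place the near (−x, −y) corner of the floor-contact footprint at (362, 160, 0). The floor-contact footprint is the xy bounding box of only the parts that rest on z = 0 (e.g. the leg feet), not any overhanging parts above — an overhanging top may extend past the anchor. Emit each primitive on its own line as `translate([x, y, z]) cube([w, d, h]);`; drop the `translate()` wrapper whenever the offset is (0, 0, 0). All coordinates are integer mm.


translate([362, 160, 0]) cube([2430, 135, 2870]);
translate([362, 5875, 0]) cube([2430, 135, 2870]);
translate([362, 295, 0]) cube([135, 5580, 2870]);
translate([2657, 295, 0]) cube([135, 5580, 2870]);


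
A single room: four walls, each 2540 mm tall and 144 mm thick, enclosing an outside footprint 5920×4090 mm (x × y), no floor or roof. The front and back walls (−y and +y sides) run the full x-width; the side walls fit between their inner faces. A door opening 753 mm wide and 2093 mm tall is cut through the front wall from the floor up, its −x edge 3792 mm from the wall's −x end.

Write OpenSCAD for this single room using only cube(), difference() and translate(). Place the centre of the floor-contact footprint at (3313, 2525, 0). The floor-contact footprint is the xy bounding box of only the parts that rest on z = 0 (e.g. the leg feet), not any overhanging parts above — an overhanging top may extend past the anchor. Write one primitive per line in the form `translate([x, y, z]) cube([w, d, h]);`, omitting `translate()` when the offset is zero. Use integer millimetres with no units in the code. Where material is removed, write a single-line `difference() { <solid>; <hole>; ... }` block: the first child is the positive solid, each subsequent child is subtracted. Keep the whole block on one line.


difference() { translate([353, 480, 0]) cube([5920, 144, 2540]); translate([4145, 480, 0]) cube([753, 144, 2093]); }
translate([353, 4426, 0]) cube([5920, 144, 2540]);
translate([353, 624, 0]) cube([144, 3802, 2540]);
translate([6129, 624, 0]) cube([144, 3802, 2540]);


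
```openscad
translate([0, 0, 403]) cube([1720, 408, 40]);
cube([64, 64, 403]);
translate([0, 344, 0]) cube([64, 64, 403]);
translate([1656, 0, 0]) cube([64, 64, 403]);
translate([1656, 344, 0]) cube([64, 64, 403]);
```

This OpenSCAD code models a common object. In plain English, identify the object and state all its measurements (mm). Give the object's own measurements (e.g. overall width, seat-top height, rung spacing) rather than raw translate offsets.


A bench: a 1720×408 mm seat slab, 40 mm thick, top at z = 443 mm, on four 64×64 mm square legs flush with the seat corners and standing on z = 0.


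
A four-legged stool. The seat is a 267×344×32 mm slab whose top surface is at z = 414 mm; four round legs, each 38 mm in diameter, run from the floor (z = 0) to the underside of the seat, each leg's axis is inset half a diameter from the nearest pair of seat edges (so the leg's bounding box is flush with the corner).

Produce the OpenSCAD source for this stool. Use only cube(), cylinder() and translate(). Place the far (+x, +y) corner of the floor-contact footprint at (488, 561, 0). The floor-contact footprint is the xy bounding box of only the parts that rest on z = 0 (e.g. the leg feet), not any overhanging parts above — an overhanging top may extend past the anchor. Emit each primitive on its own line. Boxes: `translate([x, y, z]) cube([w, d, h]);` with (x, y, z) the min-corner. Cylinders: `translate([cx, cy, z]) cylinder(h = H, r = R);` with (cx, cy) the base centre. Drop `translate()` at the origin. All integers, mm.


translate([221, 217, 382]) cube([267, 344, 32]);
translate([240, 236, 0]) cylinder(h = 382, r = 19);
translate([469, 236, 0]) cylinder(h = 382, r = 19);
translate([240, 542, 0]) cylinder(h = 382, r = 19);
translate([469, 542, 0]) cylinder(h = 382, r = 19);


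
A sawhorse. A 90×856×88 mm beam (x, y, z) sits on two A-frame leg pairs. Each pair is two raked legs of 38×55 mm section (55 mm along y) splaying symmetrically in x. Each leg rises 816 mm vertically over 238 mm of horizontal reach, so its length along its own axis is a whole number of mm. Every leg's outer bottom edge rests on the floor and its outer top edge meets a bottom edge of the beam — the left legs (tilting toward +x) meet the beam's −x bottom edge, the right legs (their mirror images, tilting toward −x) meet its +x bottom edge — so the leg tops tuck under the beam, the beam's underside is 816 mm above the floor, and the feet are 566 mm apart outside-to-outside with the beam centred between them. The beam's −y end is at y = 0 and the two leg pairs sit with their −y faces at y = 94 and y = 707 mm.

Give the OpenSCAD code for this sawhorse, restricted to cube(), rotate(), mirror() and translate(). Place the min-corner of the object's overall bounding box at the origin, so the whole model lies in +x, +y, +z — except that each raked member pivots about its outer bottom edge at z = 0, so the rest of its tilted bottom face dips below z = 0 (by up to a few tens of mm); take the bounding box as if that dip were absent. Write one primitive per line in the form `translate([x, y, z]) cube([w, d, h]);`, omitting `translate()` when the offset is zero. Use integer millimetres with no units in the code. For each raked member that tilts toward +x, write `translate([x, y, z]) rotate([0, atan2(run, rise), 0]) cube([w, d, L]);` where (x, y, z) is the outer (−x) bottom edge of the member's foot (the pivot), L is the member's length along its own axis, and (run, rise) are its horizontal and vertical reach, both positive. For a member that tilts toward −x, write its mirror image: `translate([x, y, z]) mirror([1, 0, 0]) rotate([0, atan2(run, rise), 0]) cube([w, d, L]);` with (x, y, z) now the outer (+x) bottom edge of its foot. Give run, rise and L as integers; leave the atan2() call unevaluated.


// leg length = √(238² + 816²) = 850
// right-leg outer foot x = 2·238 + 90 = 566
// beam min-corner = (238, 0, 816)
translate([238, 0, 816]) cube([90, 856, 88]);
translate([0, 94, 0]) rotate([0, atan2(238, 816), 0]) cube([38, 55, 850]);
translate([566, 94, 0]) mirror([1, 0, 0]) rotate([0, atan2(238, 816), 0]) cube([38, 55, 850]);
translate([0, 707, 0]) rotate([0, atan2(238, 816), 0]) cube([38, 55, 850]);
translate([566, 707, 0]) mirror([1, 0, 0]) rotate([0, atan2(238, 816), 0]) cube([38, 55, 850]);


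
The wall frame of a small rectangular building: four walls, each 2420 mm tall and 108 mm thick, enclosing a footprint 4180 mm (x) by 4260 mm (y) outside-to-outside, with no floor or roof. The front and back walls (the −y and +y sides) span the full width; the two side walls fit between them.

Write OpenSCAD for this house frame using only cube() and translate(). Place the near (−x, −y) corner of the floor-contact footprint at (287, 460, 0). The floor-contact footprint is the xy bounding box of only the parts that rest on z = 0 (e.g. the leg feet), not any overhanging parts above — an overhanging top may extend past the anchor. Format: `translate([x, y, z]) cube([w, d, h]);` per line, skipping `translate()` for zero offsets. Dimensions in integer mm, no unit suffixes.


translate([287, 460, 0]) cube([4180, 108, 2420]);
translate([287, 4612, 0]) cube([4180, 108, 2420]);
translate([287, 568, 0]) cube([108, 4044, 2420]);
translate([4359, 568, 0]) cube([108, 4044, 2420]);


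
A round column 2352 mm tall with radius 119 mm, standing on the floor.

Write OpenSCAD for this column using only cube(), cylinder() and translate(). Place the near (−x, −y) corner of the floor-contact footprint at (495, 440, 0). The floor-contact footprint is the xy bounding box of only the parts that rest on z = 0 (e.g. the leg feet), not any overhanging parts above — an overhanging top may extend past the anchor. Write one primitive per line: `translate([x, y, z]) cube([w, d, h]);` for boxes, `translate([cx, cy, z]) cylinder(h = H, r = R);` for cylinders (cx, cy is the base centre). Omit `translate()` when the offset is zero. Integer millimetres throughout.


translate([614, 559, 0]) cylinder(h = 2352, r = 119);


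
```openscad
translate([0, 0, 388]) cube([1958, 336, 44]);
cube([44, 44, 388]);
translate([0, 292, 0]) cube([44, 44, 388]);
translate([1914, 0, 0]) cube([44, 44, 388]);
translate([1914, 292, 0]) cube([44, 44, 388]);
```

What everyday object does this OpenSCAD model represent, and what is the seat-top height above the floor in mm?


A bench. The seat-top height is 432 mm.

A long slab on four corner posts — a bench. The slab sits at z = 388 with thickness 44, so the top is 388 + 44 = 432 mm.


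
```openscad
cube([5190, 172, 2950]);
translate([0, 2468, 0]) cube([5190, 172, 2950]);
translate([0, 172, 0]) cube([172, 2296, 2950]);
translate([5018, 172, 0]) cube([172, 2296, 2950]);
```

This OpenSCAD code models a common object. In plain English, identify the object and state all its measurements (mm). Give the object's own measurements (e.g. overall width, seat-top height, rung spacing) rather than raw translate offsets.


The wall frame of a small rectangular building: four walls, each 2950 mm tall and 172 mm thick, enclosing a footprint 5190 mm (x) by 2640 mm (y) outside-to-outside, with no floor or roof. The front and back walls (the −y and +y sides) span the full width; the two side walls fit between them.


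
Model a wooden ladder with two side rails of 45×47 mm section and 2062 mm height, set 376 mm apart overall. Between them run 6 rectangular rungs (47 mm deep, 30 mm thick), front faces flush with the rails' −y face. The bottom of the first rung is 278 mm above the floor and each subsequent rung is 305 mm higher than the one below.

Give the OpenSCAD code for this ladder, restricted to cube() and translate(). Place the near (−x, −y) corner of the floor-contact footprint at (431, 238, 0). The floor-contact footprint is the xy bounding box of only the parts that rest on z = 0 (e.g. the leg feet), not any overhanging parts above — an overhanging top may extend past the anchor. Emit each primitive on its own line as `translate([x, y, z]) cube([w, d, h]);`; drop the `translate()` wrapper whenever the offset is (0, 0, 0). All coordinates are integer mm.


translate([431, 238, 0]) cube([45, 47, 2062]);
translate([762, 238, 0]) cube([45, 47, 2062]);
translate([476, 238, 278]) cube([286, 47, 30]);
translate([476, 238, 583]) cube([286, 47, 30]);
translate([476, 238, 888]) cube([286, 47, 30]);
translate([476, 238, 1193]) cube([286, 47, 30]);
translate([476, 238, 1498]) cube([286, 47, 30]);
translate([476, 238, 1803]) cube([286, 47, 30]);


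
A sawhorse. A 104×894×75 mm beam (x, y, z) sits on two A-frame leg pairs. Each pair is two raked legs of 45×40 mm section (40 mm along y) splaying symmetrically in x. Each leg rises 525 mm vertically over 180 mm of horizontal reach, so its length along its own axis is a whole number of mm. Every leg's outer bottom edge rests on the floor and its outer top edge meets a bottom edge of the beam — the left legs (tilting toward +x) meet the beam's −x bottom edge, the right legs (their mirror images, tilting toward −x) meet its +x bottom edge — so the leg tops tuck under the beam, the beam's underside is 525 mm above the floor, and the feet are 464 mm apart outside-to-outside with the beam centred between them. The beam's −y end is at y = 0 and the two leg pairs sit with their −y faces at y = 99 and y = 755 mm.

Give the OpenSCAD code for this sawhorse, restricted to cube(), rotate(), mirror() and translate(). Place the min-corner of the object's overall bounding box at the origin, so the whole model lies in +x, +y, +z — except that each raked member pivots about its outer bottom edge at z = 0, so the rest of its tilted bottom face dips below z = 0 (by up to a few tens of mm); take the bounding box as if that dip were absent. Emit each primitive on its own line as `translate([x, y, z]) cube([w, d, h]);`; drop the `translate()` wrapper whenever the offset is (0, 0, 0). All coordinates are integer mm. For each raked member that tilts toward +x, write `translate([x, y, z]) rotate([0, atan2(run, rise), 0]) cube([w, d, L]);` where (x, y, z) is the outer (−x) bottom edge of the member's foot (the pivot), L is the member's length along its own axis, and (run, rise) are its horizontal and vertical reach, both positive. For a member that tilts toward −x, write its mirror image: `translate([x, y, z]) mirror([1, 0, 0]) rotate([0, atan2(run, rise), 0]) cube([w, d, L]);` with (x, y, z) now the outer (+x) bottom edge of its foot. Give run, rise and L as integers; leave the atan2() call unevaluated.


translate([180, 0, 525]) cube([104, 894, 75]);
translate([0, 99, 0]) rotate([0, atan2(180, 525), 0]) cube([45, 40, 555]);
translate([464, 99, 0]) mirror([1, 0, 0]) rotate([0, atan2(180, 525), 0]) cube([45, 40, 555]);
translate([0, 755, 0]) rotate([0, atan2(180, 525), 0]) cube([45, 40, 555]);
translate([464, 755, 0]) mirror([1, 0, 0]) rotate([0, atan2(180, 525), 0]) cube([45, 40, 555]);
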